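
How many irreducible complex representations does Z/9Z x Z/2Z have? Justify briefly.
18

Argument: The number of irreducible complex representations of a finite group equals its number of conjugacy classes. Z/9Z x Z/2Z is abelian of order 18, so every element is its own conjugacy class: 18 classes, so Z/9Z x Z/2Z (order 18) has exactly 18 irreducible complex representations.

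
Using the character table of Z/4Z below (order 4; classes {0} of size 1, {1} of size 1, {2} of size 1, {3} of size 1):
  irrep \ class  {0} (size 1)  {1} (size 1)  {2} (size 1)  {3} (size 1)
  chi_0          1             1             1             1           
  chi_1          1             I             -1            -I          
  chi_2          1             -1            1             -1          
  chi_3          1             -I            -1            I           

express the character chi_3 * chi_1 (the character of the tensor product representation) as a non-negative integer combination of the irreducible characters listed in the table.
chi_3 tensor chi_1 = chi_0 (all other irreducibles have multiplicity 0).

Proof sketch: The character of a tensor product is the pointwise product (chi_3 * chi_1)(C) = chi_3(C) * chi_1(C):
  {0}: (1)*(1), {1}: (-I)*(I), {2}: (-1)*(-1), {3}: (I)*(-I)
so (chi_3 * chi_1) takes values
  {0} -> 1, {1} -> 1, {2} -> 1, {3} -> 1.
Now take the inner product of this character with each irreducible chi from the table, <chi_3*chi_1, chi> = (1/4) sum_C |C| (chi_3*chi_1)(C) conj(chi(C)):
  <chi_3*chi_1, chi_0> = (1/4)[1*(1)*conj(1) + 1*(1)*conj(1) + 1*(1)*conj(1) + 1*(1)*conj(1)]
      = (1/4)[(1) + (1) + (1) + (1)] = 4/4 = 1
  <chi_3*chi_1, chi_1> = (1/4)[1*(1)*conj(1) + 1*(1)*conj(I) + 1*(1)*conj(-1) + 1*(1)*conj(-I)]
      = (1/4)[(1) + (-I) + (-1) + (I)] = 0/4 = 0
  <chi_3*chi_1, chi_2> = (1/4)[1*(1)*conj(1) + 1*(1)*conj(-1) + 1*(1)*conj(1) + 1*(1)*conj(-1)]
      = (1/4)[(1) + (-1) + (1) + (-1)] = 0/4 = 0
  <chi_3*chi_1, chi_3> = (1/4)[1*(1)*conj(1) + 1*(1)*conj(-I) + 1*(1)*conj(-1) + 1*(1)*conj(I)]
      = (1/4)[(1) + (I) + (-1) + (-I)] = 0/4 = 0
(Exp terms are combined using exp(i*s)*conj(exp(i*t)) = exp(i*(s-t)), and sums of them are collapsed using the identity that for every m > 1 the m distinct m-th roots of unity sum to 0, e.g. 1 + exp(2*I*pi/3) + exp(-2*I*pi/3) = 0.)
Hence the multiplicities are chi_0: 1. Dimension check: dim(chi_3)*dim(chi_1) = 1*1 = 1 and sum (mult * dim) = 1*1 = 1.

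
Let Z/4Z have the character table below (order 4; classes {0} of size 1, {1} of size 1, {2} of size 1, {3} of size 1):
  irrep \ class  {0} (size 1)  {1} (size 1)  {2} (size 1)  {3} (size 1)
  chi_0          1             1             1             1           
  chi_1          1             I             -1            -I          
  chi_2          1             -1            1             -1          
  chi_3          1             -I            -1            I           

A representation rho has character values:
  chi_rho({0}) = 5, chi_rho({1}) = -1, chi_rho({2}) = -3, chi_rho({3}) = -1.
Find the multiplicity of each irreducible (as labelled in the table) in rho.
Multiplicities: chi_0: 0, chi_1: 2, chi_2: 1, chi_3: 2.

Derivation: Use <chi_rho, chi> = (1/|G|) sum_C |C| * chi_rho(C) * conj(chi(C)) with |G| = 4 for each irreducible chi in the table:
  <chi_rho, chi_0> = (1/4)[1*(5)*conj(1) + 1*(-1)*conj(1) + 1*(-3)*conj(1) + 1*(-1)*conj(1)]
      = (1/4)[(5) + (-1) + (-3) + (-1)] = 0/4 = 0
  <chi_rho, chi_1> = (1/4)[1*(5)*conj(1) + 1*(-1)*conj(I) + 1*(-3)*conj(-1) + 1*(-1)*conj(-I)]
      = (1/4)[(5) + (I) + (3) + (-I)] = 8/4 = 2
  <chi_rho, chi_2> = (1/4)[1*(5)*conj(1) + 1*(-1)*conj(-1) + 1*(-3)*conj(1) + 1*(-1)*conj(-1)]
      = (1/4)[(5) + (1) + (-3) + (1)] = 4/4 = 1
  <chi_rho, chi_3> = (1/4)[1*(5)*conj(1) + 1*(-1)*conj(-I) + 1*(-3)*conj(-1) + 1*(-1)*conj(I)]
      = (1/4)[(5) + (-I) + (3) + (I)] = 8/4 = 2
(Exp terms are combined using exp(i*s)*conj(exp(i*t)) = exp(i*(s-t)), and sums of them are collapsed using the identity that for every m > 1 the m distinct m-th roots of unity sum to 0, e.g. 1 + exp(2*I*pi/3) + exp(-2*I*pi/3) = 0.)
Dimension check: dim(rho) = sum (mult * dim) = 0*1 + 2*1 + 1*1 + 2*1 = 5 = chi_rho(e) = 5.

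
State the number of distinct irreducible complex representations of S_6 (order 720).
11

Working: The number of irreducible complex representations of a finite group equals its number of conjugacy classes. Conjugacy classes in S_6 correspond to cycle types, i.e. partitions of 6; there are p(6) = 11 of them, so S_6 (order 720) has exactly 11 irreducible complex representations.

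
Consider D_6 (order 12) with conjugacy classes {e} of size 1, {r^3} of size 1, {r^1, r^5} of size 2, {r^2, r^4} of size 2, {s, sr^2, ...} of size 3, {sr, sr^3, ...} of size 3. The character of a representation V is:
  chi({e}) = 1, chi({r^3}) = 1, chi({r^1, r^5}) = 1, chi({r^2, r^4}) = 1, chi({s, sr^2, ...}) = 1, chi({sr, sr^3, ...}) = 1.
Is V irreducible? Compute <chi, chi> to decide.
Irreducible: <chi, chi> = 1.

Proof sketch: <chi, chi> = (1/|G|) sum_C |C| * |chi(C)|^2 = (1/12)[1*|1|^2 + 1*|1|^2 + 2*|1|^2 + 2*|1|^2 + 3*|1|^2 + 3*|1|^2]
  = (1/12)[(1) + (1) + (2) + (2) + (3) + (3)] = 12/12 = 1.
A character is irreducible iff <chi, chi> = 1, so this representation is irreducible.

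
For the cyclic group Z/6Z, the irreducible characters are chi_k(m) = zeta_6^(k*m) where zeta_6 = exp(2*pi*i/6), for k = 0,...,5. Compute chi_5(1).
chi_5(1) = zeta_6^5 = exp(-I*pi/3)

Derivation: chi_5(1) = zeta_6^(5*1) = zeta_6^5. Since zeta_6^6 = 1, this equals zeta_6^5 = exp(2*pi*i*5/6) = exp(-I*pi/3).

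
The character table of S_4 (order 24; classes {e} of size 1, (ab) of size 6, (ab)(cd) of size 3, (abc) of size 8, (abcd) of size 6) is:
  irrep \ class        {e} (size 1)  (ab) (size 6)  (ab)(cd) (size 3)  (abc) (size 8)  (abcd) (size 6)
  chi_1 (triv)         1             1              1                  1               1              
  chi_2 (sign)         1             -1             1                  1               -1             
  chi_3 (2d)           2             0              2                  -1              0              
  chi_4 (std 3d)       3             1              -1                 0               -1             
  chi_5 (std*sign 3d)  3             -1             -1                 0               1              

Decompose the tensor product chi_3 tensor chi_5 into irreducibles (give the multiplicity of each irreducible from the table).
chi_3 tensor chi_5 = chi_4 + chi_5 (all other irreducibles have multiplicity 0).

Details: The character of a tensor product is the pointwise product (chi_3 * chi_5)(C) = chi_3(C) * chi_5(C):
  {e}: (2)*(3), (ab): (0)*(-1), (ab)(cd): (2)*(-1), (abc): (-1)*(0), (abcd): (0)*(1)
so (chi_3 * chi_5) takes values
  {e} -> 6, (ab) -> 0, (ab)(cd) -> -2, (abc) -> 0, (abcd) -> 0.
Now take the inner product of this character with each irreducible chi from the table, <chi_3*chi_5, chi> = (1/24) sum_C |C| (chi_3*chi_5)(C) conj(chi(C)):
  <chi_3*chi_5, chi_1> = (1/24)[1*(6)*conj(1) + 6*(0)*conj(1) + 3*(-2)*conj(1) + 8*(0)*conj(1) + 6*(0)*conj(1)]
      = (1/24)[(6) + (0) + (-6) + (0) + (0)] = 0/24 = 0
  <chi_3*chi_5, chi_2> = (1/24)[1*(6)*conj(1) + 6*(0)*conj(-1) + 3*(-2)*conj(1) + 8*(0)*conj(1) + 6*(0)*conj(-1)]
      = (1/24)[(6) + (0) + (-6) + (0) + (0)] = 0/24 = 0
  <chi_3*chi_5, chi_3> = (1/24)[1*(6)*conj(2) + 6*(0)*conj(0) + 3*(-2)*conj(2) + 8*(0)*conj(-1) + 6*(0)*conj(0)]
      = (1/24)[(12) + (0) + (-12) + (0) + (0)] = 0/24 = 0
  <chi_3*chi_5, chi_4> = (1/24)[1*(6)*conj(3) + 6*(0)*conj(1) + 3*(-2)*conj(-1) + 8*(0)*conj(0) + 6*(0)*conj(-1)]
      = (1/24)[(18) + (0) + (6) + (0) + (0)] = 24/24 = 1
  <chi_3*chi_5, chi_5> = (1/24)[1*(6)*conj(3) + 6*(0)*conj(-1) + 3*(-2)*conj(-1) + 8*(0)*conj(0) + 6*(0)*conj(1)]
      = (1/24)[(18) + (0) + (6) + (0) + (0)] = 24/24 = 1
Hence the multiplicities are chi_4: 1, chi_5: 1. Dimension check: dim(chi_3)*dim(chi_5) = 2*3 = 6 and sum (mult * dim) = 1*3 + 1*3 = 6.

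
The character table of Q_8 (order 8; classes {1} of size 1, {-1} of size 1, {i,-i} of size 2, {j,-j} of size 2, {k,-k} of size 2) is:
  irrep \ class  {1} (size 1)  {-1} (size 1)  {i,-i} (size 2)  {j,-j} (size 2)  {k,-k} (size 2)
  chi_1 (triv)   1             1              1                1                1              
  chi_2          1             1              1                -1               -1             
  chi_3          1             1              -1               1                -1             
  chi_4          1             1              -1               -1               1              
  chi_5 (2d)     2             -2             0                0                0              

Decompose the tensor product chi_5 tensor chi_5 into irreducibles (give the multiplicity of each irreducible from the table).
chi_5 tensor chi_5 = chi_1 + chi_2 + chi_3 + chi_4 (all other irreducibles have multiplicity 0).

Solution. The character of a tensor product is the pointwise product (chi_5 * chi_5)(C) = chi_5(C) * chi_5(C):
  {1}: (2)*(2), {-1}: (-2)*(-2), {i,-i}: (0)*(0), {j,-j}: (0)*(0), {k,-k}: (0)*(0)
so (chi_5 * chi_5) takes values
  {1} -> 4, {-1} -> 4, {i,-i} -> 0, {j,-j} -> 0, {k,-k} -> 0.
Now take the inner product of this character with each irreducible chi from the table, <chi_5*chi_5, chi> = (1/8) sum_C |C| (chi_5*chi_5)(C) conj(chi(C)):
  <chi_5*chi_5, chi_1> = (1/8)[1*(4)*conj(1) + 1*(4)*conj(1) + 2*(0)*conj(1) + 2*(0)*conj(1) + 2*(0)*conj(1)]
      = (1/8)[(4) + (4) + (0) + (0) + (0)] = 8/8 = 1
  <chi_5*chi_5, chi_2> = (1/8)[1*(4)*conj(1) + 1*(4)*conj(1) + 2*(0)*conj(1) + 2*(0)*conj(-1) + 2*(0)*conj(-1)]
      = (1/8)[(4) + (4) + (0) + (0) + (0)] = 8/8 = 1
  <chi_5*chi_5, chi_3> = (1/8)[1*(4)*conj(1) + 1*(4)*conj(1) + 2*(0)*conj(-1) + 2*(0)*conj(1) + 2*(0)*conj(-1)]
      = (1/8)[(4) + (4) + (0) + (0) + (0)] = 8/8 = 1
  <chi_5*chi_5, chi_4> = (1/8)[1*(4)*conj(1) + 1*(4)*conj(1) + 2*(0)*conj(-1) + 2*(0)*conj(-1) + 2*(0)*conj(1)]
      = (1/8)[(4) + (4) + (0) + (0) + (0)] = 8/8 = 1
  <chi_5*chi_5, chi_5> = (1/8)[1*(4)*conj(2) + 1*(4)*conj(-2) + 2*(0)*conj(0) + 2*(0)*conj(0) + 2*(0)*conj(0)]
      = (1/8)[(8) + (-8) + (0) + (0) + (0)] = 0/8 = 0
Hence the multiplicities are chi_1: 1, chi_2: 1, chi_3: 1, chi_4: 1. Dimension check: dim(chi_5)*dim(chi_5) = 2*2 = 4 and sum (mult * dim) = 1*1 + 1*1 + 1*1 + 1*1 = 4.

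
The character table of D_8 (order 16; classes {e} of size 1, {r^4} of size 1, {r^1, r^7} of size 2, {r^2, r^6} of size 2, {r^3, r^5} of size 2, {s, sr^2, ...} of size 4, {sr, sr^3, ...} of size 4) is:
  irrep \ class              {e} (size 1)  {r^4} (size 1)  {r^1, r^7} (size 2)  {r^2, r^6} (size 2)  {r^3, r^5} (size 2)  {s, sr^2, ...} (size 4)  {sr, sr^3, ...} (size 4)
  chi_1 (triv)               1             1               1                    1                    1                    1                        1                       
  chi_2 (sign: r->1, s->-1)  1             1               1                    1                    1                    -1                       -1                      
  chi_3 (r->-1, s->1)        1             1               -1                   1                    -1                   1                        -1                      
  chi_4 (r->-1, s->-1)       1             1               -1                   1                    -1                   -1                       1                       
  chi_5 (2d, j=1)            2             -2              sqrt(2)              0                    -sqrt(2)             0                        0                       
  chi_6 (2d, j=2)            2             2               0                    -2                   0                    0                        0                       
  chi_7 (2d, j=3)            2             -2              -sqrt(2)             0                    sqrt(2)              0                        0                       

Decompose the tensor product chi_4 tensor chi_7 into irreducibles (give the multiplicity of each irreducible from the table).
chi_4 tensor chi_7 = chi_5 (all other irreducibles have multiplicity 0).

Argument: The character of a tensor product is the pointwise product (chi_4 * chi_7)(C) = chi_4(C) * chi_7(C):
  {e}: (1)*(2), {r^4}: (1)*(-2), {r^1, r^7}: (-1)*(-sqrt(2)), {r^2, r^6}: (1)*(0), {r^3, r^5}: (-1)*(sqrt(2)), {s, sr^2, ...}: (-1)*(0), {sr, sr^3, ...}: (1)*(0)
so (chi_4 * chi_7) takes values
  {e} -> 2, {r^4} -> -2, {r^1, r^7} -> sqrt(2), {r^2, r^6} -> 0, {r^3, r^5} -> -sqrt(2), {s, sr^2, ...} -> 0, {sr, sr^3, ...} -> 0.
Now take the inner product of this character with each irreducible chi from the table, <chi_4*chi_7, chi> = (1/16) sum_C |C| (chi_4*chi_7)(C) conj(chi(C)):
  <chi_4*chi_7, chi_1> = (1/16)[1*(2)*conj(1) + 1*(-2)*conj(1) + 2*(sqrt(2))*conj(1) + 2*(0)*conj(1) + 2*(-sqrt(2))*conj(1) + 4*(0)*conj(1) + 4*(0)*conj(1)]
      = (1/16)[(2) + (-2) + (2*sqrt(2)) + (0) + (-2*sqrt(2)) + (0) + (0)] = 0/16 = 0
  <chi_4*chi_7, chi_2> = (1/16)[1*(2)*conj(1) + 1*(-2)*conj(1) + 2*(sqrt(2))*conj(1) + 2*(0)*conj(1) + 2*(-sqrt(2))*conj(1) + 4*(0)*conj(-1) + 4*(0)*conj(-1)]
      = (1/16)[(2) + (-2) + (2*sqrt(2)) + (0) + (-2*sqrt(2)) + (0) + (0)] = 0/16 = 0
  <chi_4*chi_7, chi_3> = (1/16)[1*(2)*conj(1) + 1*(-2)*conj(1) + 2*(sqrt(2))*conj(-1) + 2*(0)*conj(1) + 2*(-sqrt(2))*conj(-1) + 4*(0)*conj(1) + 4*(0)*conj(-1)]
      = (1/16)[(2) + (-2) + (-2*sqrt(2)) + (0) + (2*sqrt(2)) + (0) + (0)] = 0/16 = 0
  <chi_4*chi_7, chi_4> = (1/16)[1*(2)*conj(1) + 1*(-2)*conj(1) + 2*(sqrt(2))*conj(-1) + 2*(0)*conj(1) + 2*(-sqrt(2))*conj(-1) + 4*(0)*conj(-1) + 4*(0)*conj(1)]
      = (1/16)[(2) + (-2) + (-2*sqrt(2)) + (0) + (2*sqrt(2)) + (0) + (0)] = 0/16 = 0
  <chi_4*chi_7, chi_5> = (1/16)[1*(2)*conj(2) + 1*(-2)*conj(-2) + 2*(sqrt(2))*conj(sqrt(2)) + 2*(0)*conj(0) + 2*(-sqrt(2))*conj(-sqrt(2)) + 4*(0)*conj(0) + 4*(0)*conj(0)]
      = (1/16)[(4) + (4) + (4) + (0) + (4) + (0) + (0)] = 16/16 = 1
  <chi_4*chi_7, chi_6> = (1/16)[1*(2)*conj(2) + 1*(-2)*conj(2) + 2*(sqrt(2))*conj(0) + 2*(0)*conj(-2) + 2*(-sqrt(2))*conj(0) + 4*(0)*conj(0) + 4*(0)*conj(0)]
      = (1/16)[(4) + (-4) + (0) + (0) + (0) + (0) + (0)] = 0/16 = 0
  <chi_4*chi_7, chi_7> = (1/16)[1*(2)*conj(2) + 1*(-2)*conj(-2) + 2*(sqrt(2))*conj(-sqrt(2)) + 2*(0)*conj(0) + 2*(-sqrt(2))*conj(sqrt(2)) + 4*(0)*conj(0) + 4*(0)*conj(0)]
      = (1/16)[(4) + (4) + (-4) + (0) + (-4) + (0) + (0)] = 0/16 = 0
Hence the multiplicities are chi_5: 1. Dimension check: dim(chi_4)*dim(chi_7) = 1*2 = 2 and sum (mult * dim) = 1*2 = 2.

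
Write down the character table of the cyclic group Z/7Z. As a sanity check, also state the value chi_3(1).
Character table of Z/7Z (irreps indexed chi_0,...,chi_6 with chi_k(m) = zeta_7^(k*m), zeta_7 = exp(2*pi*i/7)):
  irrep \ class  {0} (size 1)  {1} (size 1)    {2} (size 1)    {3} (size 1)    {4} (size 1)    {5} (size 1)    {6} (size 1)  
  chi_0          1             1               1               1               1               1               1             
  chi_1          1             exp(2*I*pi/7)   exp(4*I*pi/7)   exp(6*I*pi/7)   exp(-6*I*pi/7)  exp(-4*I*pi/7)  exp(-2*I*pi/7)
  chi_2          1             exp(4*I*pi/7)   exp(-6*I*pi/7)  exp(-2*I*pi/7)  exp(2*I*pi/7)   exp(6*I*pi/7)   exp(-4*I*pi/7)
  chi_3          1             exp(6*I*pi/7)   exp(-2*I*pi/7)  exp(4*I*pi/7)   exp(-4*I*pi/7)  exp(2*I*pi/7)   exp(-6*I*pi/7)
  chi_4          1             exp(-6*I*pi/7)  exp(2*I*pi/7)   exp(-4*I*pi/7)  exp(4*I*pi/7)   exp(-2*I*pi/7)  exp(6*I*pi/7) 
  chi_5          1             exp(-4*I*pi/7)  exp(6*I*pi/7)   exp(2*I*pi/7)   exp(-2*I*pi/7)  exp(-6*I*pi/7)  exp(4*I*pi/7) 
  chi_6          1             exp(-2*I*pi/7)  exp(-4*I*pi/7)  exp(-6*I*pi/7)  exp(6*I*pi/7)   exp(4*I*pi/7)   exp(2*I*pi/7) 

Spot check: chi_3(1) = zeta_7^(3*1) = zeta_7^3 = exp(6*I*pi/7).

Solution. Z/7Z is abelian, so all 7 irreducible complex representations are 1-dimensional. They are given by chi_k(m) = zeta_7^(k*m) for k = 0,...,6. Row orthogonality: sum_m chi_k(m) conj(chi_l(m)) = 7 * [k = l].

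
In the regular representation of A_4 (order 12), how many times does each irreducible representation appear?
Each irreducible V_i of dimension d_i appears with multiplicity d_i, i.e. rho_reg = (direct sum over all irreducibles V_i) d_i V_i. The irreducible dimensions for A_4 are 1, 1, 1, 3: 3 irreducibles of dimension 1, each with multiplicity 1; 1 irreducible of dimension 3, with multiplicity 3. Total dimension 3*1*1 + 1*3*3 = 12 = |G|.

Explanation: General theorem: in the regular representation of a finite group G, each irreducible appears with multiplicity equal to its dimension. Check: dim(rho_reg) = sum d_i^2 = 1 + 1 + 1 + 9 = 12 = |G|.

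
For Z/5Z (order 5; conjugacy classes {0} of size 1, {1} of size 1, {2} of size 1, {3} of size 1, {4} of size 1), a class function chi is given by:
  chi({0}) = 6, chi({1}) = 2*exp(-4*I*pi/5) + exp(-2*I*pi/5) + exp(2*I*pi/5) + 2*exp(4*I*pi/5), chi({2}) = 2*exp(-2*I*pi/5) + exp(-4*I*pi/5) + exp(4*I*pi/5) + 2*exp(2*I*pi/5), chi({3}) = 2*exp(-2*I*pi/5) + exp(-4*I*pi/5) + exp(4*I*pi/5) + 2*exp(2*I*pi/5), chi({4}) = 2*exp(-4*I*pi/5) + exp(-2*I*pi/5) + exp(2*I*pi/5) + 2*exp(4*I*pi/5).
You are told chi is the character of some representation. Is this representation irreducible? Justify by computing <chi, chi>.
Not irreducible (reducible): <chi, chi> = 10 > 1.

Solution. <chi, chi> = (1/|G|) sum_C |C| * |chi(C)|^2 = (1/5)[1*|6|^2 + 1*|2*exp(-4*I*pi/5) + exp(-2*I*pi/5) + exp(2*I*pi/5) + 2*exp(4*I*pi/5)|^2 + 1*|2*exp(-2*I*pi/5) + exp(-4*I*pi/5) + exp(4*I*pi/5) + 2*exp(2*I*pi/5)|^2 + 1*|2*exp(-2*I*pi/5) + exp(-4*I*pi/5) + exp(4*I*pi/5) + 2*exp(2*I*pi/5)|^2 + 1*|2*exp(-4*I*pi/5) + exp(-2*I*pi/5) + exp(2*I*pi/5) + 2*exp(4*I*pi/5)|^2]
  = (1/5)[(36) + (10 + 8*exp(-2*I*pi/5) + 5*exp(-4*I*pi/5) + 5*exp(4*I*pi/5) + 8*exp(2*I*pi/5)) + (10 + 5*exp(-2*I*pi/5) + 8*exp(-4*I*pi/5) + 8*exp(4*I*pi/5) + 5*exp(2*I*pi/5)) + (10 + 5*exp(-2*I*pi/5) + 8*exp(-4*I*pi/5) + 8*exp(4*I*pi/5) + 5*exp(2*I*pi/5)) + (10 + 8*exp(-2*I*pi/5) + 5*exp(-4*I*pi/5) + 5*exp(4*I*pi/5) + 8*exp(2*I*pi/5))] = 50/5 = 10.
(Exp terms are combined using exp(i*s)*conj(exp(i*t)) = exp(i*(s-t)), and sums of them are collapsed using the identity that for every m > 1 the m distinct m-th roots of unity sum to 0, e.g. 1 + exp(2*I*pi/3) + exp(-2*I*pi/3) = 0.)
A character is irreducible iff <chi, chi> = 1, so this representation is reducible.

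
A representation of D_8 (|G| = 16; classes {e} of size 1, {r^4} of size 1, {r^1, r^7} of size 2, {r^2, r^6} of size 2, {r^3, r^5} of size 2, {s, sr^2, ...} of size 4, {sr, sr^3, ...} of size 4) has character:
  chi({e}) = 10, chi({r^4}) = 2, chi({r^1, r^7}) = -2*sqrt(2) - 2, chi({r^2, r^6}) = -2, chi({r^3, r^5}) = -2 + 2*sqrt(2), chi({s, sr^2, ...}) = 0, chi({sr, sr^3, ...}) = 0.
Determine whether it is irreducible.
Not irreducible (reducible): <chi, chi> = 10 > 1.

Explanation: <chi, chi> = (1/|G|) sum_C |C| * |chi(C)|^2 = (1/16)[1*|10|^2 + 1*|2|^2 + 2*|-2*sqrt(2) - 2|^2 + 2*|-2|^2 + 2*|-2 + 2*sqrt(2)|^2 + 4*|0|^2 + 4*|0|^2]
  = (1/16)[(100) + (4) + (16*sqrt(2) + 24) + (8) + (24 - 16*sqrt(2)) + (0) + (0)] = 160/16 = 10.
A character is irreducible iff <chi, chi> = 1, so this representation is reducible.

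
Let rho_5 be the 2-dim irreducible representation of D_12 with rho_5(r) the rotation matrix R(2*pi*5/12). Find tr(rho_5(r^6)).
chi_{rho_5}(r^6) = 2*cos(2*pi*5*6/12) = -2

Solution. rho_5(r^6) is rotation by angle 2*pi*5*6/12, whose trace is 2*cos(2*pi*5*6/12) = -2.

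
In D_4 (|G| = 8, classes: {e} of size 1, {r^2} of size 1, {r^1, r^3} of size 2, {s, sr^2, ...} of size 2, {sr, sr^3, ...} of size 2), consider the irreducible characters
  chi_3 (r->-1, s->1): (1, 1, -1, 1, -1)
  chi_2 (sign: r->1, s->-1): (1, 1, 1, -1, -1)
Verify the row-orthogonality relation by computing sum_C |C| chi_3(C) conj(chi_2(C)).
Sum = 0; so <chi_3, chi_2> = 0 (distinct irreducibles are orthogonal).

Compute term by term over conjugacy classes (|C| * chi_3(C) * conj(chi_2(C))):
  1*(1)*conj(1) + 1*(1)*conj(1) + 2*(-1)*conj(1) + 2*(1)*conj(-1) + 2*(-1)*conj(-1)
  = (1) + (1) + (-2) + (-2) + (2)
  = 0.
Dividing by |G| = 8 gives 0/8 = 0, matching the row-orthogonality relation <chi_3, chi_2> = [chi_3 = chi_2].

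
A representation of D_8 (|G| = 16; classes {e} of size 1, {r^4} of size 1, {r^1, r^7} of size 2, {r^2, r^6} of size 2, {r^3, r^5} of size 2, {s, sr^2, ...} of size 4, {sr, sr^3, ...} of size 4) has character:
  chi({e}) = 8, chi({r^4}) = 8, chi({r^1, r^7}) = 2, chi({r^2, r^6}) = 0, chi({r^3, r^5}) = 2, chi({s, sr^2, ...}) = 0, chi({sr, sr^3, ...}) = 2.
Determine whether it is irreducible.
Not irreducible (reducible): <chi, chi> = 10 > 1.

<chi, chi> = (1/|G|) sum_C |C| * |chi(C)|^2 = (1/16)[1*|8|^2 + 1*|8|^2 + 2*|2|^2 + 2*|0|^2 + 2*|2|^2 + 4*|0|^2 + 4*|2|^2]
  = (1/16)[(64) + (64) + (8) + (0) + (8) + (0) + (16)] = 160/16 = 10.
A character is irreducible iff <chi, chi> = 1, so this representation is reducible.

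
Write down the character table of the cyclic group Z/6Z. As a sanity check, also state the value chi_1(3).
Character table of Z/6Z (irreps indexed chi_0,...,chi_5 with chi_k(m) = zeta_6^(k*m), zeta_6 = exp(2*pi*i/6)):
  irrep \ class  {0} (size 1)  {1} (size 1)    {2} (size 1)    {3} (size 1)  {4} (size 1)    {5} (size 1)  
  chi_0          1             1               1               1             1               1             
  chi_1          1             exp(I*pi/3)     exp(2*I*pi/3)   -1            exp(-2*I*pi/3)  exp(-I*pi/3)  
  chi_2          1             exp(2*I*pi/3)   exp(-2*I*pi/3)  1             exp(2*I*pi/3)   exp(-2*I*pi/3)
  chi_3          1             -1              1               -1            1               -1            
  chi_4          1             exp(-2*I*pi/3)  exp(2*I*pi/3)   1             exp(-2*I*pi/3)  exp(2*I*pi/3) 
  chi_5          1             exp(-I*pi/3)    exp(-2*I*pi/3)  -1            exp(2*I*pi/3)   exp(I*pi/3)   

Spot check: chi_1(3) = zeta_6^(1*3) = zeta_6^3 = -1.

Working: Z/6Z is abelian, so all 6 irreducible complex representations are 1-dimensional. They are given by chi_k(m) = zeta_6^(k*m) for k = 0,...,5. Row orthogonality: sum_m chi_k(m) conj(chi_l(m)) = 6 * [k = l].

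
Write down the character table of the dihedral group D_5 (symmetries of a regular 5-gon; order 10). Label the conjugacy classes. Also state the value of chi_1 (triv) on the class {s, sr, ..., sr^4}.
Conjugacy classes: {e} of size 1, {r^1, r^4} of size 2, {r^2, r^3} of size 2, {s, sr, ..., sr^4} of size 5.
Character table:
  irrep \ class              {e} (size 1)  {r^1, r^4} (size 2)  {r^2, r^3} (size 2)  {s, sr, ..., sr^4} (size 5)
  chi_1 (triv)               1             1                    1                    1                          
  chi_2 (sign: r->1, s->-1)  1             1                    1                    -1                         
  chi_3 (2d, j=1)            2             -1/2 + sqrt(5)/2     -sqrt(5)/2 - 1/2     0                          
  chi_4 (2d, j=2)            2             -sqrt(5)/2 - 1/2     -1/2 + sqrt(5)/2     0                          

Spot check: chi_1 (triv) on {s, sr, ..., sr^4} = 1.

Details: D_5 has order 2*5 = 10 with 4 conjugacy classes, hence 4 irreducibles. Sum of squared dims 1 + 1 + 4 + 4 = 10 = |G|. Linear characters come from the abelianisation; the 2-dimensional irreps have character r^k -> 2*cos(2*pi*j*k/5), reflections -> 0.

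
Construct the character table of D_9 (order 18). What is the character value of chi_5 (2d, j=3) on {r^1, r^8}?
Conjugacy classes: {e} of size 1, {r^1, r^8} of size 2, {r^2, r^7} of size 2, {r^3, r^6} of size 2, {r^4, r^5} of size 2, {s, sr, ..., sr^8} of size 9.
Character table:
  irrep \ class              {e} (size 1)  {r^1, r^8} (size 2)  {r^2, r^7} (size 2)  {r^3, r^6} (size 2)  {r^4, r^5} (size 2)  {s, sr, ..., sr^8} (size 9)
  chi_1 (triv)               1             1                    1                    1                    1                    1                          
  chi_2 (sign: r->1, s->-1)  1             1                    1                    1                    1                    -1                         
  chi_3 (2d, j=1)            2             2*cos(2*pi/9)        2*cos(4*pi/9)        -1                   -2*cos(pi/9)         0                          
  chi_4 (2d, j=2)            2             2*cos(4*pi/9)        -2*cos(pi/9)         -1                   2*cos(2*pi/9)        0                          
  chi_5 (2d, j=3)            2             -1                   -1                   2                    -1                   0                          
  chi_6 (2d, j=4)            2             -2*cos(pi/9)         2*cos(2*pi/9)        -1                   2*cos(4*pi/9)        0                          

Spot check: chi_5 (2d, j=3) on {r^1, r^8} = -1.

Reasoning: D_9 has order 2*9 = 18 with 6 conjugacy classes, hence 6 irreducibles. Sum of squared dims 1 + 1 + 4 + 4 + 4 + 4 = 18 = |G|. Linear characters come from the abelianisation; the 2-dimensional irreps have character r^k -> 2*cos(2*pi*j*k/9), reflections -> 0.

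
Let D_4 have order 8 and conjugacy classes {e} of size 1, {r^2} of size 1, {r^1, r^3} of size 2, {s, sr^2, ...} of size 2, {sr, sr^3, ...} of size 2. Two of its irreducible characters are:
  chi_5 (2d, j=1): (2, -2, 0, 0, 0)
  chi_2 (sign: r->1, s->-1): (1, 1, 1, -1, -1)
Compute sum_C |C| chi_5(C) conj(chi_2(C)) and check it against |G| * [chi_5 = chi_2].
Sum = 0; so <chi_5, chi_2> = 0 (distinct irreducibles are orthogonal).

Working: Compute term by term over conjugacy classes (|C| * chi_5(C) * conj(chi_2(C))):
  1*(2)*conj(1) + 1*(-2)*conj(1) + 2*(0)*conj(1) + 2*(0)*conj(-1) + 2*(0)*conj(-1)
  = (2) + (-2) + (0) + (0) + (0)
  = 0.
Dividing by |G| = 8 gives 0/8 = 0, matching the row-orthogonality relation <chi_5, chi_2> = [chi_5 = chi_2].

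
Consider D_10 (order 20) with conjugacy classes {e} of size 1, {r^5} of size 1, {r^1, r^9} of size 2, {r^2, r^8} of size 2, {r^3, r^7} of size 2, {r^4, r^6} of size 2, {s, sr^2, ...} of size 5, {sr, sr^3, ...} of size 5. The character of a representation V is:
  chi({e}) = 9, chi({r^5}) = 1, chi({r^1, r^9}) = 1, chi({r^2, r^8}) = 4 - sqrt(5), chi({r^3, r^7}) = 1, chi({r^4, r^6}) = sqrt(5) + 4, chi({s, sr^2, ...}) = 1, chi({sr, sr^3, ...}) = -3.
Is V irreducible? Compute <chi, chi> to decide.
Not irreducible (reducible): <chi, chi> = 11 > 1.

Argument: <chi, chi> = (1/|G|) sum_C |C| * |chi(C)|^2 = (1/20)[1*|9|^2 + 1*|1|^2 + 2*|1|^2 + 2*|4 - sqrt(5)|^2 + 2*|1|^2 + 2*|sqrt(5) + 4|^2 + 5*|1|^2 + 5*|-3|^2]
  = (1/20)[(81) + (1) + (2) + (42 - 16*sqrt(5)) + (2) + (16*sqrt(5) + 42) + (5) + (45)] = 220/20 = 11.
A character is irreducible iff <chi, chi> = 1, so this representation is reducible.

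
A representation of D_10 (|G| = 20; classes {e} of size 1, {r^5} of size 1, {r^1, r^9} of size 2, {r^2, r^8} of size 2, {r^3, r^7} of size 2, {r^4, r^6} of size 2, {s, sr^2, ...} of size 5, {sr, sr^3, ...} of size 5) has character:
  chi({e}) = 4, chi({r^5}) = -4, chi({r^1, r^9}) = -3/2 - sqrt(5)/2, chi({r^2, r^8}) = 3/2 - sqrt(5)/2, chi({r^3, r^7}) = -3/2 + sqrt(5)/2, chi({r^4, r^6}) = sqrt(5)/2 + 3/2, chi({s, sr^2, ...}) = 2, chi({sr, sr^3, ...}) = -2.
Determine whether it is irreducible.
Not irreducible (reducible): <chi, chi> = 5 > 1.

<chi, chi> = (1/|G|) sum_C |C| * |chi(C)|^2 = (1/20)[1*|4|^2 + 1*|-4|^2 + 2*|-3/2 - sqrt(5)/2|^2 + 2*|3/2 - sqrt(5)/2|^2 + 2*|-3/2 + sqrt(5)/2|^2 + 2*|sqrt(5)/2 + 3/2|^2 + 5*|2|^2 + 5*|-2|^2]
  = (1/20)[(16) + (16) + (3*sqrt(5) + 7) + (7 - 3*sqrt(5)) + (7 - 3*sqrt(5)) + (3*sqrt(5) + 7) + (20) + (20)] = 100/20 = 5.
A character is irreducible iff <chi, chi> = 1, so this representation is reducible.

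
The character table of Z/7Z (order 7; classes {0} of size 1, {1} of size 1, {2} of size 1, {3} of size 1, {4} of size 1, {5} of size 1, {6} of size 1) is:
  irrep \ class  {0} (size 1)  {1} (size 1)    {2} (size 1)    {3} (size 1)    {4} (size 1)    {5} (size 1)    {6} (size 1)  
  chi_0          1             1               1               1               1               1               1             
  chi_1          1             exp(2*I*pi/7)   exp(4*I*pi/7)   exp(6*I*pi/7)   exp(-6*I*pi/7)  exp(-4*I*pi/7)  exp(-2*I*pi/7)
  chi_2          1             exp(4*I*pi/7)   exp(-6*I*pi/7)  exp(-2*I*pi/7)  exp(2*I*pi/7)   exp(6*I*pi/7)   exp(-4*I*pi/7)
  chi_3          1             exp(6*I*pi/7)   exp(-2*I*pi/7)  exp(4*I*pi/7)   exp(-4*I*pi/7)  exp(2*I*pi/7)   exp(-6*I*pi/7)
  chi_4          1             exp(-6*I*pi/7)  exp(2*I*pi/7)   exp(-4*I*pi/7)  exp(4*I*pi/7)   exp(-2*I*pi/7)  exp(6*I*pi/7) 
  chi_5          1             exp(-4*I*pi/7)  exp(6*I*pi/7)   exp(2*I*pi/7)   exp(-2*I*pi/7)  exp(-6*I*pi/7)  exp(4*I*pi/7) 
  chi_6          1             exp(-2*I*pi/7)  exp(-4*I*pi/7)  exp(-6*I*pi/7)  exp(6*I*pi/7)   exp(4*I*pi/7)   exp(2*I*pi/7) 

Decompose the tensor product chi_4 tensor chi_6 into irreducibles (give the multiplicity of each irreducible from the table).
chi_4 tensor chi_6 = chi_3 (all other irreducibles have multiplicity 0).

Derivation: The character of a tensor product is the pointwise product (chi_4 * chi_6)(C) = chi_4(C) * chi_6(C):
  {0}: (1)*(1), {1}: (exp(-6*I*pi/7))*(exp(-2*I*pi/7)), {2}: (exp(2*I*pi/7))*(exp(-4*I*pi/7)), {3}: (exp(-4*I*pi/7))*(exp(-6*I*pi/7)), {4}: (exp(4*I*pi/7))*(exp(6*I*pi/7)), {5}: (exp(-2*I*pi/7))*(exp(4*I*pi/7)), {6}: (exp(6*I*pi/7))*(exp(2*I*pi/7))
so (chi_4 * chi_6) takes values
  {0} -> 1, {1} -> exp(6*I*pi/7), {2} -> exp(-2*I*pi/7), {3} -> exp(4*I*pi/7), {4} -> exp(-4*I*pi/7), {5} -> exp(2*I*pi/7), {6} -> exp(-6*I*pi/7).
Now take the inner product of this character with each irreducible chi from the table, <chi_4*chi_6, chi> = (1/7) sum_C |C| (chi_4*chi_6)(C) conj(chi(C)):
  <chi_4*chi_6, chi_0> = (1/7)[1*(1)*conj(1) + 1*(exp(6*I*pi/7))*conj(1) + 1*(exp(-2*I*pi/7))*conj(1) + 1*(exp(4*I*pi/7))*conj(1) + 1*(exp(-4*I*pi/7))*conj(1) + 1*(exp(2*I*pi/7))*conj(1) + 1*(exp(-6*I*pi/7))*conj(1)]
      = (1/7)[(1) + (exp(6*I*pi/7)) + (exp(-2*I*pi/7)) + (exp(4*I*pi/7)) + (exp(-4*I*pi/7)) + (exp(2*I*pi/7)) + (exp(-6*I*pi/7))] = 0/7 = 0
  <chi_4*chi_6, chi_1> = (1/7)[1*(1)*conj(1) + 1*(exp(6*I*pi/7))*conj(exp(2*I*pi/7)) + 1*(exp(-2*I*pi/7))*conj(exp(4*I*pi/7)) + 1*(exp(4*I*pi/7))*conj(exp(6*I*pi/7)) + 1*(exp(-4*I*pi/7))*conj(exp(-6*I*pi/7)) + 1*(exp(2*I*pi/7))*conj(exp(-4*I*pi/7)) + 1*(exp(-6*I*pi/7))*conj(exp(-2*I*pi/7))]
      = (1/7)[(1) + (exp(4*I*pi/7)) + (exp(-6*I*pi/7)) + (exp(-2*I*pi/7)) + (exp(2*I*pi/7)) + (exp(6*I*pi/7)) + (exp(-4*I*pi/7))] = 0/7 = 0
  <chi_4*chi_6, chi_2> = (1/7)[1*(1)*conj(1) + 1*(exp(6*I*pi/7))*conj(exp(4*I*pi/7)) + 1*(exp(-2*I*pi/7))*conj(exp(-6*I*pi/7)) + 1*(exp(4*I*pi/7))*conj(exp(-2*I*pi/7)) + 1*(exp(-4*I*pi/7))*conj(exp(2*I*pi/7)) + 1*(exp(2*I*pi/7))*conj(exp(6*I*pi/7)) + 1*(exp(-6*I*pi/7))*conj(exp(-4*I*pi/7))]
      = (1/7)[(1) + (exp(2*I*pi/7)) + (exp(4*I*pi/7)) + (exp(6*I*pi/7)) + (exp(-6*I*pi/7)) + (exp(-4*I*pi/7)) + (exp(-2*I*pi/7))] = 0/7 = 0
  <chi_4*chi_6, chi_3> = (1/7)[1*(1)*conj(1) + 1*(exp(6*I*pi/7))*conj(exp(6*I*pi/7)) + 1*(exp(-2*I*pi/7))*conj(exp(-2*I*pi/7)) + 1*(exp(4*I*pi/7))*conj(exp(4*I*pi/7)) + 1*(exp(-4*I*pi/7))*conj(exp(-4*I*pi/7)) + 1*(exp(2*I*pi/7))*conj(exp(2*I*pi/7)) + 1*(exp(-6*I*pi/7))*conj(exp(-6*I*pi/7))]
      = (1/7)[(1) + (1) + (1) + (1) + (1) + (1) + (1)] = 7/7 = 1
  <chi_4*chi_6, chi_4> = (1/7)[1*(1)*conj(1) + 1*(exp(6*I*pi/7))*conj(exp(-6*I*pi/7)) + 1*(exp(-2*I*pi/7))*conj(exp(2*I*pi/7)) + 1*(exp(4*I*pi/7))*conj(exp(-4*I*pi/7)) + 1*(exp(-4*I*pi/7))*conj(exp(4*I*pi/7)) + 1*(exp(2*I*pi/7))*conj(exp(-2*I*pi/7)) + 1*(exp(-6*I*pi/7))*conj(exp(6*I*pi/7))]
      = (1/7)[(1) + (exp(-2*I*pi/7)) + (exp(-4*I*pi/7)) + (exp(-6*I*pi/7)) + (exp(6*I*pi/7)) + (exp(4*I*pi/7)) + (exp(2*I*pi/7))] = 0/7 = 0
  <chi_4*chi_6, chi_5> = (1/7)[1*(1)*conj(1) + 1*(exp(6*I*pi/7))*conj(exp(-4*I*pi/7)) + 1*(exp(-2*I*pi/7))*conj(exp(6*I*pi/7)) + 1*(exp(4*I*pi/7))*conj(exp(2*I*pi/7)) + 1*(exp(-4*I*pi/7))*conj(exp(-2*I*pi/7)) + 1*(exp(2*I*pi/7))*conj(exp(-6*I*pi/7)) + 1*(exp(-6*I*pi/7))*conj(exp(4*I*pi/7))]
      = (1/7)[(1) + (exp(-4*I*pi/7)) + (exp(6*I*pi/7)) + (exp(2*I*pi/7)) + (exp(-2*I*pi/7)) + (exp(-6*I*pi/7)) + (exp(4*I*pi/7))] = 0/7 = 0
  <chi_4*chi_6, chi_6> = (1/7)[1*(1)*conj(1) + 1*(exp(6*I*pi/7))*conj(exp(-2*I*pi/7)) + 1*(exp(-2*I*pi/7))*conj(exp(-4*I*pi/7)) + 1*(exp(4*I*pi/7))*conj(exp(-6*I*pi/7)) + 1*(exp(-4*I*pi/7))*conj(exp(6*I*pi/7)) + 1*(exp(2*I*pi/7))*conj(exp(4*I*pi/7)) + 1*(exp(-6*I*pi/7))*conj(exp(2*I*pi/7))]
      = (1/7)[(1) + (exp(-6*I*pi/7)) + (exp(2*I*pi/7)) + (exp(-4*I*pi/7)) + (exp(4*I*pi/7)) + (exp(-2*I*pi/7)) + (exp(6*I*pi/7))] = 0/7 = 0
(Exp terms are combined using exp(i*s)*conj(exp(i*t)) = exp(i*(s-t)), and sums of them are collapsed using the identity that for every m > 1 the m distinct m-th roots of unity sum to 0, e.g. 1 + exp(2*I*pi/3) + exp(-2*I*pi/3) = 0.)
Hence the multiplicities are chi_3: 1. Dimension check: dim(chi_4)*dim(chi_6) = 1*1 = 1 and sum (mult * dim) = 1*1 = 1.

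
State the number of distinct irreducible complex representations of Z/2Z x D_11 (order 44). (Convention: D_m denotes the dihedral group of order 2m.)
14

Explanation: The number of irreducible complex representations of a finite group equals its number of conjugacy classes. For a direct product, #classes(G x H) = #classes(G) * #classes(H). Z/2Z has 2 classes (abelian), D_11 has 7 classes, so 2 * 7 = 14, so Z/2Z x D_11 (order 44) has exactly 14 irreducible complex representations.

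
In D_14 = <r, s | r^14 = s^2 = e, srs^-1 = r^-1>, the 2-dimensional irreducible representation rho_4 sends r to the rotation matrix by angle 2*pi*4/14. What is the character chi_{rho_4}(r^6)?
chi_{rho_4}(r^6) = 2*cos(2*pi*4*6/14) = -2*cos(3*pi/7)

Solution. rho_4(r^6) is rotation by angle 2*pi*4*6/14, whose trace is 2*cos(2*pi*4*6/14) = -2*cos(3*pi/7).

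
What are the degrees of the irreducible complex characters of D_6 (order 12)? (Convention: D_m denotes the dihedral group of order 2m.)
Dimensions: 1, 1, 1, 1, 2, 2

Details: There are 6 irreducibles (= number of conjugacy classes). Their dimensions d_i satisfy sum d_i^2 = |G| = 12: 1 + 1 + 1 + 1 + 4 + 4 = 12.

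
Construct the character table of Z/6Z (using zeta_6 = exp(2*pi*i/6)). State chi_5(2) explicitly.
Character table of Z/6Z (irreps indexed chi_0,...,chi_5 with chi_k(m) = zeta_6^(k*m), zeta_6 = exp(2*pi*i/6)):
  irrep \ class  {0} (size 1)  {1} (size 1)    {2} (size 1)    {3} (size 1)  {4} (size 1)    {5} (size 1)  
  chi_0          1             1               1               1             1               1             
  chi_1          1             exp(I*pi/3)     exp(2*I*pi/3)   -1            exp(-2*I*pi/3)  exp(-I*pi/3)  
  chi_2          1             exp(2*I*pi/3)   exp(-2*I*pi/3)  1             exp(2*I*pi/3)   exp(-2*I*pi/3)
  chi_3          1             -1              1               -1            1               -1            
  chi_4          1             exp(-2*I*pi/3)  exp(2*I*pi/3)   1             exp(-2*I*pi/3)  exp(2*I*pi/3) 
  chi_5          1             exp(-I*pi/3)    exp(-2*I*pi/3)  -1            exp(2*I*pi/3)   exp(I*pi/3)   

Spot check: chi_5(2) = zeta_6^(5*2) = zeta_6^10 = exp(-2*I*pi/3).

Argument: Z/6Z is abelian, so all 6 irreducible complex representations are 1-dimensional. They are given by chi_k(m) = zeta_6^(k*m) for k = 0,...,5. Row orthogonality: sum_m chi_k(m) conj(chi_l(m)) = 6 * [k = l].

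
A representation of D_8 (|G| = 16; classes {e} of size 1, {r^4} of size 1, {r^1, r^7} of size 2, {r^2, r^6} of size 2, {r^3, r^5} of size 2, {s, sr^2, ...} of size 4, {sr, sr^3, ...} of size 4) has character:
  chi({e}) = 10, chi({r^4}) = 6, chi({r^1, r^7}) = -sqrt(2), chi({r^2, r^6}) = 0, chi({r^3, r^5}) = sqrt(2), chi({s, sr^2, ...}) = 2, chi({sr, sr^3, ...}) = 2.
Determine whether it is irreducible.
Not irreducible (reducible): <chi, chi> = 11 > 1.

Proof sketch: <chi, chi> = (1/|G|) sum_C |C| * |chi(C)|^2 = (1/16)[1*|10|^2 + 1*|6|^2 + 2*|-sqrt(2)|^2 + 2*|0|^2 + 2*|sqrt(2)|^2 + 4*|2|^2 + 4*|2|^2]
  = (1/16)[(100) + (36) + (4) + (0) + (4) + (16) + (16)] = 176/16 = 11.
A character is irreducible iff <chi, chi> = 1, so this representation is reducible.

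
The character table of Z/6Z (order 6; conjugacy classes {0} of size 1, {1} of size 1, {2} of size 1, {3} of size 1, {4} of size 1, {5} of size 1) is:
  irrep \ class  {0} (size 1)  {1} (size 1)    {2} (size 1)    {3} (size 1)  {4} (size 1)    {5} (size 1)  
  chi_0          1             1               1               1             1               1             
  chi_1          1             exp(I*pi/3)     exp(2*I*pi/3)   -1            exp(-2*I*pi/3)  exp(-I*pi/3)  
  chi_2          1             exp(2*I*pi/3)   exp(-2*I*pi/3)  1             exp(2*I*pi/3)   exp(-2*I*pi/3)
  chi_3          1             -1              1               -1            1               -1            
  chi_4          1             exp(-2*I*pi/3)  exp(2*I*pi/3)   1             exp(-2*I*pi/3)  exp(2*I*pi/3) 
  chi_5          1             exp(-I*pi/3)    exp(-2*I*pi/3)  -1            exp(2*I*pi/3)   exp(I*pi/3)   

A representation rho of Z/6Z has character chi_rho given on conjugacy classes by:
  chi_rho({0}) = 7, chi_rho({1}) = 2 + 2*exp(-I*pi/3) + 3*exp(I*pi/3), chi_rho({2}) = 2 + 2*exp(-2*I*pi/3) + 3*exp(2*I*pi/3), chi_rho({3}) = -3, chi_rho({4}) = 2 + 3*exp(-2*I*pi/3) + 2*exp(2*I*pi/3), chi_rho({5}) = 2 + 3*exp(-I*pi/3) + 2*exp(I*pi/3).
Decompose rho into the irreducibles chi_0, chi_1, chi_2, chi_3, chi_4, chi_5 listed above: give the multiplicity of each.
Multiplicities: chi_0: 2, chi_1: 3, chi_2: 0, chi_3: 0, chi_4: 0, chi_5: 2.

Use <chi_rho, chi> = (1/|G|) sum_C |C| * chi_rho(C) * conj(chi(C)) with |G| = 6 for each irreducible chi in the table:
  <chi_rho, chi_0> = (1/6)[1*(7)*conj(1) + 1*(2 + 2*exp(-I*pi/3) + 3*exp(I*pi/3))*conj(1) + 1*(2 + 2*exp(-2*I*pi/3) + 3*exp(2*I*pi/3))*conj(1) + 1*(-3)*conj(1) + 1*(2 + 3*exp(-2*I*pi/3) + 2*exp(2*I*pi/3))*conj(1) + 1*(2 + 3*exp(-I*pi/3) + 2*exp(I*pi/3))*conj(1)]
      = (1/6)[(7) + (2 + 2*exp(-I*pi/3) + 3*exp(I*pi/3)) + (2 + 2*exp(-2*I*pi/3) + 3*exp(2*I*pi/3)) + (-3) + (2 + 3*exp(-2*I*pi/3) + 2*exp(2*I*pi/3)) + (2 + 3*exp(-I*pi/3) + 2*exp(I*pi/3))] = 12/6 = 2
  <chi_rho, chi_1> = (1/6)[1*(7)*conj(1) + 1*(2 + 2*exp(-I*pi/3) + 3*exp(I*pi/3))*conj(exp(I*pi/3)) + 1*(2 + 2*exp(-2*I*pi/3) + 3*exp(2*I*pi/3))*conj(exp(2*I*pi/3)) + 1*(-3)*conj(-1) + 1*(2 + 3*exp(-2*I*pi/3) + 2*exp(2*I*pi/3))*conj(exp(-2*I*pi/3)) + 1*(2 + 3*exp(-I*pi/3) + 2*exp(I*pi/3))*conj(exp(-I*pi/3))]
      = (1/6)[(7) + (3 + 2*exp(-2*I*pi/3) + 2*exp(-I*pi/3)) + (1) + (3) + (1) + (3 + 2*exp(2*I*pi/3) + 2*exp(I*pi/3))] = 18/6 = 3
  <chi_rho, chi_2> = (1/6)[1*(7)*conj(1) + 1*(2 + 2*exp(-I*pi/3) + 3*exp(I*pi/3))*conj(exp(2*I*pi/3)) + 1*(2 + 2*exp(-2*I*pi/3) + 3*exp(2*I*pi/3))*conj(exp(-2*I*pi/3)) + 1*(-3)*conj(1) + 1*(2 + 3*exp(-2*I*pi/3) + 2*exp(2*I*pi/3))*conj(exp(2*I*pi/3)) + 1*(2 + 3*exp(-I*pi/3) + 2*exp(I*pi/3))*conj(exp(-2*I*pi/3))]
      = (1/6)[(7) + (-2 + 3*exp(-I*pi/3) + 2*exp(-2*I*pi/3)) + (2 + 3*exp(-2*I*pi/3) + 2*exp(2*I*pi/3)) + (-3) + (2 + 2*exp(-2*I*pi/3) + 3*exp(2*I*pi/3)) + (-2 + 2*exp(2*I*pi/3) + 3*exp(I*pi/3))] = 0/6 = 0
  <chi_rho, chi_3> = (1/6)[1*(7)*conj(1) + 1*(2 + 2*exp(-I*pi/3) + 3*exp(I*pi/3))*conj(-1) + 1*(2 + 2*exp(-2*I*pi/3) + 3*exp(2*I*pi/3))*conj(1) + 1*(-3)*conj(-1) + 1*(2 + 3*exp(-2*I*pi/3) + 2*exp(2*I*pi/3))*conj(1) + 1*(2 + 3*exp(-I*pi/3) + 2*exp(I*pi/3))*conj(-1)]
      = (1/6)[(7) + (-2 - 3*exp(I*pi/3) - 2*exp(-I*pi/3)) + (2 + 2*exp(-2*I*pi/3) + 3*exp(2*I*pi/3)) + (3) + (2 + 3*exp(-2*I*pi/3) + 2*exp(2*I*pi/3)) + (-2 - 2*exp(I*pi/3) - 3*exp(-I*pi/3))] = 0/6 = 0
  <chi_rho, chi_4> = (1/6)[1*(7)*conj(1) + 1*(2 + 2*exp(-I*pi/3) + 3*exp(I*pi/3))*conj(exp(-2*I*pi/3)) + 1*(2 + 2*exp(-2*I*pi/3) + 3*exp(2*I*pi/3))*conj(exp(2*I*pi/3)) + 1*(-3)*conj(1) + 1*(2 + 3*exp(-2*I*pi/3) + 2*exp(2*I*pi/3))*conj(exp(-2*I*pi/3)) + 1*(2 + 3*exp(-I*pi/3) + 2*exp(I*pi/3))*conj(exp(2*I*pi/3))]
      = (1/6)[(7) + (-3 + 2*exp(2*I*pi/3) + 2*exp(I*pi/3)) + (1) + (-3) + (1) + (-3 + 2*exp(-2*I*pi/3) + 2*exp(-I*pi/3))] = 0/6 = 0
  <chi_rho, chi_5> = (1/6)[1*(7)*conj(1) + 1*(2 + 2*exp(-I*pi/3) + 3*exp(I*pi/3))*conj(exp(-I*pi/3)) + 1*(2 + 2*exp(-2*I*pi/3) + 3*exp(2*I*pi/3))*conj(exp(-2*I*pi/3)) + 1*(-3)*conj(-1) + 1*(2 + 3*exp(-2*I*pi/3) + 2*exp(2*I*pi/3))*conj(exp(2*I*pi/3)) + 1*(2 + 3*exp(-I*pi/3) + 2*exp(I*pi/3))*conj(exp(I*pi/3))]
      = (1/6)[(7) + (2 + 2*exp(I*pi/3) + 3*exp(2*I*pi/3)) + (2 + 3*exp(-2*I*pi/3) + 2*exp(2*I*pi/3)) + (3) + (2 + 2*exp(-2*I*pi/3) + 3*exp(2*I*pi/3)) + (2 + 3*exp(-2*I*pi/3) + 2*exp(-I*pi/3))] = 12/6 = 2
(Exp terms are combined using exp(i*s)*conj(exp(i*t)) = exp(i*(s-t)), and sums of them are collapsed using the identity that for every m > 1 the m distinct m-th roots of unity sum to 0, e.g. 1 + exp(2*I*pi/3) + exp(-2*I*pi/3) = 0.)
Dimension check: dim(rho) = sum (mult * dim) = 2*1 + 3*1 + 0*1 + 0*1 + 0*1 + 2*1 = 7 = chi_rho(e) = 7.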